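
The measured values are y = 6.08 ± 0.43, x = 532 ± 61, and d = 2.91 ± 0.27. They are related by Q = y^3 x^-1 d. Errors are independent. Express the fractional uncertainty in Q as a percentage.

25.8%

Since Q is a product/quotient, work with relative uncertainties:
  (3·δy/y)² = (3×0.0707)² = 0.0450;  (-1·δx/x)² = (-1×0.115)² = 0.0131;  (1·δd/d)² = (1×0.0928)² = 0.00861
δQ/Q = √(0.0668) = 0.258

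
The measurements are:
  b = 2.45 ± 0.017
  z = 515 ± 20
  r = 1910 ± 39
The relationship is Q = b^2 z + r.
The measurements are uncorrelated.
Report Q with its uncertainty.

Let p = b^2·z = 3090. δp/p = √((2·δb/b)² + (1·δz/z)²) = √(0.000193 + 0.00151) = 0.0412, so δp = 127.
Q = p + r: δQ = √(δp² + δr²) = √(16300 + 1520) = 133
Q = 5000.

5000 ± 133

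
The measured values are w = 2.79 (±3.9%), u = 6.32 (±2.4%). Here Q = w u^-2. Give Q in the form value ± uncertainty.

0.0699 ± 0.00432

For a monomial Q ∝ w, u^-2, fractional errors add in quadrature:
  (1·δw/w)² = (1×0.0390)² = 0.00152;  (-2·δu/u)² = (-2×0.0240)² = 0.00230
δQ/Q = √(0.00383) = 0.0618
Q = 0.0699, so δQ = 0.0618 × 0.0699 = 0.00432.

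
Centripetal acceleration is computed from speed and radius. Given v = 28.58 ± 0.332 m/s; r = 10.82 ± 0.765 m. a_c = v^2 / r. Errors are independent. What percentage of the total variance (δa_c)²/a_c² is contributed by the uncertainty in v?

(δa_c/a_c)² = (2·δv/v)² + (-1·δr/r)²
  v term: (2×0.0116)² = 0.000540
  r term: (-1×0.0707)² = 0.00500
Total = 0.00554. Share from v = 0.000540/0.00554 = 0.0975.

9.75%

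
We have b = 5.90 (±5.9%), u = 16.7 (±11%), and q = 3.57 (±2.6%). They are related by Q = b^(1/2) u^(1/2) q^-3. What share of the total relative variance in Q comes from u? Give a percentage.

(δQ/Q)² = (½·δb/b)² + (½·δu/u)² + (-3·δq/q)²
  b term: (0.5×0.0590)² = 0.000870
  u term: (0.5×0.110)² = 0.00302
  q term: (-3×0.0260)² = 0.00608
Total = 0.00998. Share from u = 0.00302/0.00998 = 0.303.

30.3%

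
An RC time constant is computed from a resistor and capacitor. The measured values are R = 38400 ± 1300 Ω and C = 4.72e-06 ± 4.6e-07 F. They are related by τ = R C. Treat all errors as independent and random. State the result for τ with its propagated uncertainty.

0.181 ± 0.0187 s

τ is a product of powers, so relative uncertainties combine in quadrature:
  (1·δR/R)² = (1×0.0339)² = 0.00115;  (1·δC/C)² = (1×0.0975)² = 0.00950
δτ/τ = √(0.0106) = 0.103
τ = 0.181 s, so δτ = 0.103 × 0.181 = 0.0187 s.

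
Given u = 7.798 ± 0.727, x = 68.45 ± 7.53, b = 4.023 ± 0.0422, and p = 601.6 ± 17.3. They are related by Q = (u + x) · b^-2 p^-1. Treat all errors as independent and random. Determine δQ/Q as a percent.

Let w = u + x = 76.25. δw = √(δu² + δx²) = √(0.529 + 56.7) = 7.57, so δw/w = 0.0992.
Q is then a monomial in w, b, p:
δQ/Q = √((δw/w)² + (-2·δb/b)² + (-1·δp/p)²) = √(0.00984 + 0.000440 + 0.000827) = 0.105

10.5%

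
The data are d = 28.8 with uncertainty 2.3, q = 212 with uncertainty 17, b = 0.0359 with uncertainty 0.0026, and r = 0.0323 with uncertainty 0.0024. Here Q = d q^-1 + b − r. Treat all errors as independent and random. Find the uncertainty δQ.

Let p = d·q^-1 = 0.136. δp/p = √((1·δd/d)² + (-1·δq/q)²) = √(0.00638 + 0.00643) = 0.113, so δp = 0.0154.
Q = p + b − r: δQ = √(δp² + δb² + δr²) = √(0.000236 + 6.76e-06 + 5.76e-06) = 0.0158

0.0158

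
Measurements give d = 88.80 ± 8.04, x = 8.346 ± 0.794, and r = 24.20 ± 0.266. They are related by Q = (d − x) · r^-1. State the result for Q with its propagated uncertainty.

3.325 ± 0.336

Let u = d − x = 80.45. δu = √(δd² + δx²) = √(64.6 + 0.630) = 8.08, so δu/u = 0.100.
Q is then a monomial in u, r:
δQ/Q = √((δu/u)² + (-1·δr/r)²) = √(0.0101 + 0.000121) = 0.101
Q = 3.325, so δQ = 0.101 × 3.325 = 0.336.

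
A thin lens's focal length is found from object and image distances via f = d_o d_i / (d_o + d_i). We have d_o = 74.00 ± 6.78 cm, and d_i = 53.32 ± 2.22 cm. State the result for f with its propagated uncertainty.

∂f/∂d_o = (d_i/(d_o+d_i))² = 0.175;  ∂f/∂d_i = (d_o/(d_o+d_i))² = 0.338
δf = √((∂f/∂d_o · δd_o)² + (∂f/∂d_i · δd_i)²) = √(1.41 + 0.562) = 1.41 cm
f = 30.99 cm.

30.99 ± 1.41 cm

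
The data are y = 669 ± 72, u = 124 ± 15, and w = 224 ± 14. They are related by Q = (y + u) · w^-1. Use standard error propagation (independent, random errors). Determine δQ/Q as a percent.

Let h = y + u = 793. δh = √(δy² + δu²) = √(5180 + 225) = 73.5, so δh/h = 0.0927.
Q is then a monomial in h, w:
δQ/Q = √((δh/h)² + (-1·δw/w)²) = √(0.00860 + 0.00391) = 0.112

11.2%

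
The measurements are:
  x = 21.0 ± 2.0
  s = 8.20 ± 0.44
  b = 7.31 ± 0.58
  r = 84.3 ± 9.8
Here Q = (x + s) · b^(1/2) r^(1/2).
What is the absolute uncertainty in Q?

72.0

Let u = x + s = 29.2. δu = √(δx² + δs²) = √(4.00 + 0.194) = 2.05, so δu/u = 0.0701.
Q is then a monomial in u, b, r:
δQ/Q = √((δu/u)² + (½·δb/b)² + (½·δr/r)²) = √(0.00492 + 0.00157 + 0.00338) = 0.0994
Q = 725, so δQ = 0.0994 × 725 = 72.0.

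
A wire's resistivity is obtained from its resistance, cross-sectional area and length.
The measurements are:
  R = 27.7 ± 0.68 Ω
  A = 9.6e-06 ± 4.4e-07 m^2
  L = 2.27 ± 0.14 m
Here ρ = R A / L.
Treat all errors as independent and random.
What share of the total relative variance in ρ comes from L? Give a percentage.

(δρ/ρ)² = (1·δR/R)² + (1·δA/A)² + (-1·δL/L)²
  R term: (1×0.0245)² = 0.000603
  A term: (1×0.0458)² = 0.00210
  L term: (-1×0.0617)² = 0.00380
Total = 0.00651. Share from L = 0.00380/0.00651 = 0.585.

58.5%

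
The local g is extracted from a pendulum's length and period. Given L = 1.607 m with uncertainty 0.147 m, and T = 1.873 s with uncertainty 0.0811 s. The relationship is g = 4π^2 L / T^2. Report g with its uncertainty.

18.08 ± 2.28 m/s^2

Relative error in a monomial: (δg/g)² = Σ (nᵢ · δxᵢ/xᵢ)².
  (1·δL/L)² = (1×0.0915)² = 0.00837;  (-2·δT/T)² = (-2×0.0433)² = 0.00750
δg/g = √(0.0159) = 0.126
g = 18.08 m/s^2, so δg = 0.126 × 18.08 = 2.28 m/s^2.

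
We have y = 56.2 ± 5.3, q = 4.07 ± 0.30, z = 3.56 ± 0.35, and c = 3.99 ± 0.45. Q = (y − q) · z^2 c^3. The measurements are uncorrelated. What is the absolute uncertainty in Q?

Let u = y − q = 52.1. δu = √(δy² + δq²) = √(28.1 + 0.0900) = 5.31, so δu/u = 0.102.
Q is then a monomial in u, z, c:
δQ/Q = √((δu/u)² + (2·δz/z)² + (3·δc/c)²) = √(0.0104 + 0.0387 + 0.114) = 0.404
Q = 42000, so δQ = 0.404 × 42000 = 17000.

17000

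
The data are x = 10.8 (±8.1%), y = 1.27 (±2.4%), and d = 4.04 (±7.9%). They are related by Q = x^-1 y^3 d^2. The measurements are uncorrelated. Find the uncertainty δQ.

0.593

Q is a product of powers, so relative uncertainties combine in quadrature:
  (-1·δx/x)² = (-1×0.0810)² = 0.00656;  (3·δy/y)² = (3×0.0240)² = 0.00518;  (2·δd/d)² = (2×0.0790)² = 0.0250
δQ/Q = √(0.0367) = 0.192
Q = 3.10, so δQ = 0.192 × 3.10 = 0.593.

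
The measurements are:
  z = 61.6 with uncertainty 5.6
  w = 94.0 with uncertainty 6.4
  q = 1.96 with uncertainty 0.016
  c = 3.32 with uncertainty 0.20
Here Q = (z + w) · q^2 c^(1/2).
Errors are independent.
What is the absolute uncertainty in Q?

Let u = z + w = 156. δu = √(δz² + δw²) = √(31.4 + 41.0) = 8.50, so δu/u = 0.0547.
Q is then a monomial in u, q, c:
δQ/Q = √((δu/u)² + (2·δq/q)² + (½·δc/c)²) = √(0.00299 + 0.000267 + 0.000907) = 0.0645
Q = 1090, so δQ = 0.0645 × 1090 = 70.3.

70.3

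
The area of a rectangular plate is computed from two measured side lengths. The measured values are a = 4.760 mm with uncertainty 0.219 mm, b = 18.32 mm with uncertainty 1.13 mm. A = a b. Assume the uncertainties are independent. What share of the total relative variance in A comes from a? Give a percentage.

(δA/A)² = (1·δa/a)² + (1·δb/b)²
  a term: (1×0.0460)² = 0.00212
  b term: (1×0.0617)² = 0.00380
Total = 0.00592. Share from a = 0.00212/0.00592 = 0.357.

35.7%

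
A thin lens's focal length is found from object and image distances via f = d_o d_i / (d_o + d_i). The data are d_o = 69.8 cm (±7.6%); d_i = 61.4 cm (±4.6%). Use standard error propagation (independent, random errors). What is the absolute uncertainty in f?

1.41 cm

∂f/∂d_o = (d_i/(d_o+d_i))² = 0.219;  ∂f/∂d_i = (d_o/(d_o+d_i))² = 0.283
δf = √((∂f/∂d_o · δd_o)² + (∂f/∂d_i · δd_i)²) = √(1.35 + 0.639) = 1.41 cm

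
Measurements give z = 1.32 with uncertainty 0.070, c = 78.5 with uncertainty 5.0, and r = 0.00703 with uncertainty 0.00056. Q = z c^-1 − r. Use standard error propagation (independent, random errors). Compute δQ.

0.00150

Let p = z·c^-1 = 0.0168. δp/p = √((1·δz/z)² + (-1·δc/c)²) = √(0.00281 + 0.00406) = 0.0829, so δp = 0.00139.
Q = p − r: δQ = √(δp² + δr²) = √(1.94e-06 + 3.14e-07) = 0.00150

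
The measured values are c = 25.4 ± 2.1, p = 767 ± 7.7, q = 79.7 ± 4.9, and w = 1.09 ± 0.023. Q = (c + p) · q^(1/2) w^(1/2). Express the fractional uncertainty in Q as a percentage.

Let u = c + p = 792. δu = √(δc² + δp²) = √(4.41 + 59.3) = 7.98, so δu/u = 0.0101.
Q is then a monomial in u, q, w:
δQ/Q = √((δu/u)² + (½·δq/q)² + (½·δw/w)²) = √(0.000101 + 0.000945 + 0.000111) = 0.0340

3.40%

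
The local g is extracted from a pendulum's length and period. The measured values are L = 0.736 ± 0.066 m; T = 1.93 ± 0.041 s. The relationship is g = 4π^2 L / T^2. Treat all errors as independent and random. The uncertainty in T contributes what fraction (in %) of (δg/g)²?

(δg/g)² = (1·δL/L)² + (-2·δT/T)²
  L term: (1×0.0897)² = 0.00804
  T term: (-2×0.0212)² = 0.00181
Total = 0.00985. Share from T = 0.00181/0.00985 = 0.183.

18.3%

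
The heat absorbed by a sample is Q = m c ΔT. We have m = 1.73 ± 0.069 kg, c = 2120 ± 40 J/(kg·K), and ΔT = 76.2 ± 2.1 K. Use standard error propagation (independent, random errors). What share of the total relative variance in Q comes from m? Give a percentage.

(δQ/Q)² = (1·δm/m)² + (1·δc/c)² + (1·δΔT/ΔT)²
  m term: (1×0.0399)² = 0.00159
  c term: (1×0.0189)² = 0.000356
  ΔT term: (1×0.0276)² = 0.000760
Total = 0.00271. Share from m = 0.00159/0.00271 = 0.588.

58.8%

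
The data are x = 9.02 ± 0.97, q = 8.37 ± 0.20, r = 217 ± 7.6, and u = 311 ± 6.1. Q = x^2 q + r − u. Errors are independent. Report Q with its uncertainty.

Let p = x^2·q = 681. δp/p = √((2·δx/x)² + (1·δq/q)²) = √(0.0463 + 0.000571) = 0.216, so δp = 147.
Q = p + r − u: δQ = √(δp² + δr² + δu²) = √(21700 + 57.8 + 37.2) = 148
Q = 587.

587 ± 148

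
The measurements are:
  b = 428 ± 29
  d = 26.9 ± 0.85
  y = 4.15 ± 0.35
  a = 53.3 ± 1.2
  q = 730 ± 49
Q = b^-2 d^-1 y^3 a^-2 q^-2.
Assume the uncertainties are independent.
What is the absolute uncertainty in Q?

Each factor contributes (exponent × relative error)² to (δQ/Q)²:
  (-2·δb/b)² = (-2×0.0678)² = 0.0184;  (-1·δd/d)² = (-1×0.0316)² = 0.000998;  (3·δy/y)² = (3×0.0843)² = 0.0640;  (-2·δa/a)² = (-2×0.0225)² = 0.00203;  (-2·δq/q)² = (-2×0.0671)² = 0.0180
δQ/Q = √(0.103) = 0.322
Q = 9.58e-15, so δQ = 0.322 × 9.58e-15 = 3.08e-15.

3.08e-15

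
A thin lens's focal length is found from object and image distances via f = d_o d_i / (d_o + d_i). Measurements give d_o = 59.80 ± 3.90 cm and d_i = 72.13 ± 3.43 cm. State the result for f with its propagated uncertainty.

32.69 ± 1.36 cm

∂f/∂d_o = (d_i/(d_o+d_i))² = 0.299;  ∂f/∂d_i = (d_o/(d_o+d_i))² = 0.205
δf = √((∂f/∂d_o · δd_o)² + (∂f/∂d_i · δd_i)²) = √(1.36 + 0.497) = 1.36 cm
f = 32.69 cm.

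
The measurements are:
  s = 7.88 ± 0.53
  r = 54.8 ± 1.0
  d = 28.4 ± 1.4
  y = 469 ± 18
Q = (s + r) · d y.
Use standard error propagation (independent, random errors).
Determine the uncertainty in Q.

54300

Let u = s + r = 62.7. δu = √(δs² + δr²) = √(0.281 + 1.00) = 1.13, so δu/u = 0.0181.
Q is then a monomial in u, d, y:
δQ/Q = √((δu/u)² + (1·δd/d)² + (1·δy/y)²) = √(0.000326 + 0.00243 + 0.00147) = 0.0650
Q = 8.35e+05, so δQ = 0.0650 × 8.35e+05 = 54300.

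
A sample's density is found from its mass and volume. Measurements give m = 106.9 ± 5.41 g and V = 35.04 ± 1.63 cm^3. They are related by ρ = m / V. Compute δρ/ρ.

Since ρ is a product/quotient, work with relative uncertainties:
  (1·δm/m)² = (1×0.0506)² = 0.00256;  (-1·δV/V)² = (-1×0.0465)² = 0.00216
δρ/ρ = √(0.00473) = 0.0687

0.0687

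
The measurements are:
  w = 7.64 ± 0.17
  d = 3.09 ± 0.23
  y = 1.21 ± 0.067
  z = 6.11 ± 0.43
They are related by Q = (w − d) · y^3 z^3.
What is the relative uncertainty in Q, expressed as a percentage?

27.6%

Let u = w − d = 4.55. δu = √(δw² + δd²) = √(0.0289 + 0.0529) = 0.286, so δu/u = 0.0629.
Q is then a monomial in u, y, z:
δQ/Q = √((δu/u)² + (3·δy/y)² + (3·δz/z)²) = √(0.00395 + 0.0276 + 0.0446) = 0.276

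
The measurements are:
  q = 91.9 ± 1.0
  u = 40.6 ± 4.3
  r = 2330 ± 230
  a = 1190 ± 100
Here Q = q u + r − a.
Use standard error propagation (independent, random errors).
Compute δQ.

470

Let p = q·u = 3730. δp/p = √((1·δq/q)² + (1·δu/u)²) = √(0.000118 + 0.0112) = 0.106, so δp = 397.
Q = p + r − a: δQ = √(δp² + δr² + δa²) = √(1.58e+05 + 52900 + 10000) = 470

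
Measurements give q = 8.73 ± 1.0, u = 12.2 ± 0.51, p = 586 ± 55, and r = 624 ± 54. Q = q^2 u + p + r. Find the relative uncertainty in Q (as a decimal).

Let w = q^2·u = 930. δw/w = √((2·δq/q)² + (1·δu/u)²) = √(0.0525 + 0.00175) = 0.233, so δw = 217.
Q = w + p + r: δQ = √(δw² + δp² + δr²) = √(46900 + 3020 + 2920) = 230
Q = 2140, so δQ/Q = 230/2140 = 0.107.

0.107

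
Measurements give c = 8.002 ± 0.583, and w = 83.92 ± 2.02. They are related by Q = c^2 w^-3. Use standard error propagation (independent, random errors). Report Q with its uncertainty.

(1.083 ± 0.176) × 10^-4

Since Q is a product/quotient, work with relative uncertainties:
  (2·δc/c)² = (2×0.0729)² = 0.0212;  (-3·δw/w)² = (-3×0.0241)² = 0.00521
δQ/Q = √(0.0264) = 0.163
Q = 0.0001083, so δQ = 0.163 × 0.0001083 = 1.76e-05.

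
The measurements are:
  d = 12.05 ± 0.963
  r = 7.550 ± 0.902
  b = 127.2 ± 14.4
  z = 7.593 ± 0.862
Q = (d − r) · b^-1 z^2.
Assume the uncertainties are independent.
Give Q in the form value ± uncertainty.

Let u = d − r = 4.500. δu = √(δd² + δr²) = √(0.927 + 0.814) = 1.32, so δu/u = 0.293.
Q is then a monomial in u, b, z:
δQ/Q = √((δu/u)² + (-1·δb/b)² + (2·δz/z)²) = √(0.0860 + 0.0128 + 0.0516) = 0.388
Q = 2.040, so δQ = 0.388 × 2.040 = 0.791.

2.040 ± 0.791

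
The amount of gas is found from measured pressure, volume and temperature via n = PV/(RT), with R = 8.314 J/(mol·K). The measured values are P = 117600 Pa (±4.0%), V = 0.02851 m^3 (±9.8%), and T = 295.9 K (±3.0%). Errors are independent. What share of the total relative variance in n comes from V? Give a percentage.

(δn/n)² = (1·δP/P)² + (1·δV/V)² + (-1·δT/T)²
  P term: (1×0.0400)² = 0.00160
  V term: (1×0.0980)² = 0.00960
  T term: (-1×0.0300)² = 0.000900
Total = 0.0121. Share from V = 0.00960/0.0121 = 0.793.

79.3%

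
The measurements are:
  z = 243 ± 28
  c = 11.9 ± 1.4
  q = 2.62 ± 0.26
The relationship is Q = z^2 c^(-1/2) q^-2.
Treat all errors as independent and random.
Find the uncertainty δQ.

Q is a product of powers, so relative uncertainties combine in quadrature:
  (2·δz/z)² = (2×0.115)² = 0.0531;  (−½·δc/c)² = (-0.5×0.118)² = 0.00346;  (-2·δq/q)² = (-2×0.0992)² = 0.0394
δQ/Q = √(0.0960) = 0.310
Q = 2490, so δQ = 0.310 × 2490 = 772.

772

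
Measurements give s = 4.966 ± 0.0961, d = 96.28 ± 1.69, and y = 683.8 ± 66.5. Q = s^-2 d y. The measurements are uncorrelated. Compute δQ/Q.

Products/powers → add relative errors in quadrature, weighted by exponent:
  (-2·δs/s)² = (-2×0.0194)² = 0.00150;  (1·δd/d)² = (1×0.0176)² = 0.000308;  (1·δy/y)² = (1×0.0973)² = 0.00946
δQ/Q = √(0.0113) = 0.106

0.106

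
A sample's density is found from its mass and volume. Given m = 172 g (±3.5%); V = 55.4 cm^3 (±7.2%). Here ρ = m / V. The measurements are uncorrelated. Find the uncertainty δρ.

Since ρ is a product/quotient, work with relative uncertainties:
  (1·δm/m)² = (1×0.0350)² = 0.00123;  (-1·δV/V)² = (-1×0.0720)² = 0.00518
δρ/ρ = √(0.00641) = 0.0801
ρ = 3.10 g/cm^3, so δρ = 0.0801 × 3.10 = 0.249 g/cm^3.

0.249 g/cm^3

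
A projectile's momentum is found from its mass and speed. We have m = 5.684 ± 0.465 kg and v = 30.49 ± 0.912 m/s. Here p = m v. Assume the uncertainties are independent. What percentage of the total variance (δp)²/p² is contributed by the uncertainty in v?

(δp/p)² = (1·δm/m)² + (1·δv/v)²
  m term: (1×0.0818)² = 0.00669
  v term: (1×0.0299)² = 0.000895
Total = 0.00759. Share from v = 0.000895/0.00759 = 0.118.

11.8%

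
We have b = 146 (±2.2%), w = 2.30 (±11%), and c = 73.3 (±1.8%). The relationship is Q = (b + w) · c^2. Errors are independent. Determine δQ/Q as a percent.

4.20%

Let u = b + w = 148. δu = √(δb² + δw²) = √(10.3 + 0.0640) = 3.22, so δu/u = 0.0217.
Q is then a monomial in u, c:
δQ/Q = √((δu/u)² + (2·δc/c)²) = √(0.000472 + 0.00130) = 0.0420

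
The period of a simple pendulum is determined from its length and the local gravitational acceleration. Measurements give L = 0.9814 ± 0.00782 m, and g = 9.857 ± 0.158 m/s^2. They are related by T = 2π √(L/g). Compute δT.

0.0177 s

Products/powers → add relative errors in quadrature, weighted by exponent:
  (½·δL/L)² = (0.5×0.00797)² = 1.59e-05;  (−½·δg/g)² = (-0.5×0.0160)² = 6.42e-05
δT/T = √(8.01e-05) = 0.00895
T = 1.983 s, so δT = 0.00895 × 1.983 = 0.0177 s.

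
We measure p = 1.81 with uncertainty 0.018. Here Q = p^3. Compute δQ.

Since Q is a product/quotient, work with relative uncertainties:
  (3·δp/p)² = (3×0.00994)² = 0.000890
δQ/Q = √(0.000890) = 0.0298
Q = 5.93, so δQ = 0.0298 × 5.93 = 0.177.

0.177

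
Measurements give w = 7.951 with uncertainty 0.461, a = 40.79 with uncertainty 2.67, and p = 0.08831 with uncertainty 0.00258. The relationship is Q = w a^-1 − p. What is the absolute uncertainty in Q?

Let h = w·a^-1 = 0.1949. δh/h = √((1·δw/w)² + (-1·δa/a)²) = √(0.00336 + 0.00428) = 0.0874, so δh = 0.0170.
Q = h − p: δQ = √(δh² + δp²) = √(0.000291 + 6.66e-06) = 0.0172

0.0172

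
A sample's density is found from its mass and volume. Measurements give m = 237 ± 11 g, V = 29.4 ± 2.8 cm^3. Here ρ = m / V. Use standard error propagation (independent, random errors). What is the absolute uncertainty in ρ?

Relative error in a monomial: (δρ/ρ)² = Σ (nᵢ · δxᵢ/xᵢ)².
  (1·δm/m)² = (1×0.0464)² = 0.00215;  (-1·δV/V)² = (-1×0.0952)² = 0.00907
δρ/ρ = √(0.0112) = 0.106
ρ = 8.06 g/cm^3, so δρ = 0.106 × 8.06 = 0.854 g/cm^3.

0.854 g/cm^3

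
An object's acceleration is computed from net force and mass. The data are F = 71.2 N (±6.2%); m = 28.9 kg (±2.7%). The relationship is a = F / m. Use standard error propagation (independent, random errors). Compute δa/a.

0.0676

a is a product of powers, so relative uncertainties combine in quadrature:
  (1·δF/F)² = (1×0.0620)² = 0.00384;  (-1·δm/m)² = (-1×0.0270)² = 0.000729
δa/a = √(0.00457) = 0.0676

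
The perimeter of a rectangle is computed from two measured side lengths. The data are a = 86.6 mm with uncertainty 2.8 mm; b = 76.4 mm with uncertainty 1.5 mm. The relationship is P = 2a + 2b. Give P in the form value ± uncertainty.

326 ± 6.35 mm

Sums and differences: (δP)² = Σ (cᵢ δxᵢ)².
  (2·δa)² = 31.4;  (2·δb)² = 9.00
δP = √(40.4) = 6.35 mm
P = 326 mm.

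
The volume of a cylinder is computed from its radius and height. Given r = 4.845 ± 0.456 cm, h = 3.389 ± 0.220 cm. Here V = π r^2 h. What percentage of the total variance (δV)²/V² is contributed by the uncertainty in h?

10.6%

(δV/V)² = (2·δr/r)² + (1·δh/h)²
  r term: (2×0.0941)² = 0.0354
  h term: (1×0.0649)² = 0.00421
Total = 0.0396. Share from h = 0.00421/0.0396 = 0.106.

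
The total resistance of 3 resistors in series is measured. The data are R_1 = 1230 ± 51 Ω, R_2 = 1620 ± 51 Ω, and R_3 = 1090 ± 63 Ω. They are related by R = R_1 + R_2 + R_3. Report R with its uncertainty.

Each term contributes (cᵢ δxᵢ)² to (δR)²:
  (δR_1)² = 2600;  (δR_2)² = 2600;  (δR_3)² = 3970
δR = √(9170) = 95.8 Ω
R = 3940 Ω.

3940 ± 95.8 Ω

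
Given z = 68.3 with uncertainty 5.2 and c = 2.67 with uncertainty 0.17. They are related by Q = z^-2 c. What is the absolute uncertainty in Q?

Relative error in a monomial: (δQ/Q)² = Σ (nᵢ · δxᵢ/xᵢ)².
  (-2·δz/z)² = (-2×0.0761)² = 0.0232;  (1·δc/c)² = (1×0.0637)² = 0.00405
δQ/Q = √(0.0272) = 0.165
Q = 0.000572, so δQ = 0.165 × 0.000572 = 9.45e-05.

9.45e-05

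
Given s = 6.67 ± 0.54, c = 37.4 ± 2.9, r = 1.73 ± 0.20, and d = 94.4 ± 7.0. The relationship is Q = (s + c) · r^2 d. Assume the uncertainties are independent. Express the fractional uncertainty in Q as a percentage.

25.2%

Let u = s + c = 44.1. δu = √(δs² + δc²) = √(0.292 + 8.41) = 2.95, so δu/u = 0.0669.
Q is then a monomial in u, r, d:
δQ/Q = √((δu/u)² + (2·δr/r)² + (1·δd/d)²) = √(0.00448 + 0.0535 + 0.00550) = 0.252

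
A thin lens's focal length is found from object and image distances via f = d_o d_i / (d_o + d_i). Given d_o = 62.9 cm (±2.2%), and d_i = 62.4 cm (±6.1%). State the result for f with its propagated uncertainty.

31.3 ± 1.02 cm

∂f/∂d_o = (d_i/(d_o+d_i))² = 0.248;  ∂f/∂d_i = (d_o/(d_o+d_i))² = 0.252
δf = √((∂f/∂d_o · δd_o)² + (∂f/∂d_i · δd_i)²) = √(0.118 + 0.920) = 1.02 cm
f = 31.3 cm.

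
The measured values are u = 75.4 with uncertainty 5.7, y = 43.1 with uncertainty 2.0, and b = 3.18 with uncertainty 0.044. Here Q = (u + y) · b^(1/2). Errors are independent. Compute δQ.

Let w = u + y = 118. δw = √(δu² + δy²) = √(32.5 + 4.00) = 6.04, so δw/w = 0.0510.
Q is then a monomial in w, b:
δQ/Q = √((δw/w)² + (½·δb/b)²) = √(0.00260 + 4.79e-05) = 0.0514
Q = 211, so δQ = 0.0514 × 211 = 10.9.

10.9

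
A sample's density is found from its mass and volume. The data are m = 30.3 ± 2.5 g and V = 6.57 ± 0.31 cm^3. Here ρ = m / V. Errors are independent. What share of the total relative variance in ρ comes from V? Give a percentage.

(δρ/ρ)² = (1·δm/m)² + (-1·δV/V)²
  m term: (1×0.0825)² = 0.00681
  V term: (-1×0.0472)² = 0.00223
Total = 0.00903. Share from V = 0.00223/0.00903 = 0.246.

24.6%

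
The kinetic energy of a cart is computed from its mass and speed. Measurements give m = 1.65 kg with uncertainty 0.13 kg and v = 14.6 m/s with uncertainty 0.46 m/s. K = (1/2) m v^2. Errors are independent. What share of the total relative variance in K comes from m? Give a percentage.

(δK/K)² = (1·δm/m)² + (2·δv/v)²
  m term: (1×0.0788)² = 0.00621
  v term: (2×0.0315)² = 0.00397
Total = 0.0102. Share from m = 0.00621/0.0102 = 0.610.

61.0%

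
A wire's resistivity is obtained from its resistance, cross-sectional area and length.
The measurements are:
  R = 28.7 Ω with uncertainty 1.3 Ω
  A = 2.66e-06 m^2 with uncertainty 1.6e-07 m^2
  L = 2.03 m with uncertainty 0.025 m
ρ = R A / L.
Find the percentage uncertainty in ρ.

Relative error in a monomial: (δρ/ρ)² = Σ (nᵢ · δxᵢ/xᵢ)².
  (1·δR/R)² = (1×0.0453)² = 0.00205;  (1·δA/A)² = (1×0.0602)² = 0.00362;  (-1·δL/L)² = (-1×0.0123)² = 0.000152
δρ/ρ = √(0.00582) = 0.0763

7.63%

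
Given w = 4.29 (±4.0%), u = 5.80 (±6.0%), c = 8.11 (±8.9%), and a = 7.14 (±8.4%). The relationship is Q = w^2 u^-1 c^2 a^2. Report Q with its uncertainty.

10600 ± 2810

Since Q is a product/quotient, work with relative uncertainties:
  (2·δw/w)² = (2×0.0400)² = 0.00640;  (-1·δu/u)² = (-1×0.0600)² = 0.00360;  (2·δc/c)² = (2×0.0890)² = 0.0317;  (2·δa/a)² = (2×0.0840)² = 0.0282
δQ/Q = √(0.0699) = 0.264
Q = 10600, so δQ = 0.264 × 10600 = 2810.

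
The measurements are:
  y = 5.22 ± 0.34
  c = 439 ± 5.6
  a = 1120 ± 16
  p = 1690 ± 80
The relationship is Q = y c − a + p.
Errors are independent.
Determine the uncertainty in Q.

Let w = y·c = 2290. δw/w = √((1·δy/y)² + (1·δc/c)²) = √(0.00424 + 0.000163) = 0.0664, so δw = 152.
Q = w − a + p: δQ = √(δw² + δa² + δp²) = √(23100 + 256 + 6400) = 173

173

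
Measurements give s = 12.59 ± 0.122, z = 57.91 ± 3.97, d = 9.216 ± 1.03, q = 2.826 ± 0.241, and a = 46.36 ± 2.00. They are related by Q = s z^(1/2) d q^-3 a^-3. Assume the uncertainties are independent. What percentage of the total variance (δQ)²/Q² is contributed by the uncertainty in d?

(δQ/Q)² = (1·δs/s)² + (½·δz/z)² + (1·δd/d)² + (-3·δq/q)² + (-3·δa/a)²
  s term: (1×0.00969)² = 9.39e-05
  z term: (0.5×0.0686)² = 0.00117
  d term: (1×0.112)² = 0.0125
  q term: (-3×0.0853)² = 0.0655
  a term: (-3×0.0431)² = 0.0168
Total = 0.0960. Share from d = 0.0125/0.0960 = 0.130.

13.0%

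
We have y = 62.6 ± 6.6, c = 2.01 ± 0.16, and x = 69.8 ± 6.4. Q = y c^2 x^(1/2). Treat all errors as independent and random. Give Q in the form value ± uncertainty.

Products/powers → add relative errors in quadrature, weighted by exponent:
  (1·δy/y)² = (1×0.105)² = 0.0111;  (2·δc/c)² = (2×0.0796)² = 0.0253;  (½·δx/x)² = (0.5×0.0917)² = 0.00210
δQ/Q = √(0.0386) = 0.196
Q = 2110, so δQ = 0.196 × 2110 = 415.

2110 ± 415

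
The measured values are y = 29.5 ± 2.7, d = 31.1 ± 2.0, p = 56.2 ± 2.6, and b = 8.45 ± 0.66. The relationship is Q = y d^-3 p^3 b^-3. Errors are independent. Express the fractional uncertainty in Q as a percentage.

Q is a product of powers, so relative uncertainties combine in quadrature:
  (1·δy/y)² = (1×0.0915)² = 0.00838;  (-3·δd/d)² = (-3×0.0643)² = 0.0372;  (3·δp/p)² = (3×0.0463)² = 0.0193;  (-3·δb/b)² = (-3×0.0781)² = 0.0549
δQ/Q = √(0.120) = 0.346

34.6%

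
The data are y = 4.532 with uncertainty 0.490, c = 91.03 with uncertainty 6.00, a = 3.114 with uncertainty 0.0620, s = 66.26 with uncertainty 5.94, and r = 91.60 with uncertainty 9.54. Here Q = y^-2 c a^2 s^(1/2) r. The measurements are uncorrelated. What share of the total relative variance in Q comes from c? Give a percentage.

6.63%

(δQ/Q)² = (-2·δy/y)² + (1·δc/c)² + (2·δa/a)² + (½·δs/s)² + (1·δr/r)²
  y term: (-2×0.108)² = 0.0468
  c term: (1×0.0659)² = 0.00434
  a term: (2×0.0199)² = 0.00159
  s term: (0.5×0.0896)² = 0.00201
  r term: (1×0.104)² = 0.0108
Total = 0.0655. Share from c = 0.00434/0.0655 = 0.0663.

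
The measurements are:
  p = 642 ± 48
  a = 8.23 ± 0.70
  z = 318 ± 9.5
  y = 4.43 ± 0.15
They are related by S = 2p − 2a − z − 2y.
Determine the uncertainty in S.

96.5

Each term contributes (cᵢ δxᵢ)² to (δS)²:
  (2·δp)² = 9220;  (2·δa)² = 1.96;  (δz)² = 90.2;  (2·δy)² = 0.0900
δS = √(9310) = 96.5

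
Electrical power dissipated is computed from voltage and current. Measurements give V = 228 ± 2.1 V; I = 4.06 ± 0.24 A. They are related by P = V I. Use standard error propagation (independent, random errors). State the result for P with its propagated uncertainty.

926 ± 55.4 W

Since P is a product/quotient, work with relative uncertainties:
  (1·δV/V)² = (1×0.00921)² = 8.48e-05;  (1·δI/I)² = (1×0.0591)² = 0.00349
δP/P = √(0.00358) = 0.0598
P = 926 W, so δP = 0.0598 × 926 = 55.4 W.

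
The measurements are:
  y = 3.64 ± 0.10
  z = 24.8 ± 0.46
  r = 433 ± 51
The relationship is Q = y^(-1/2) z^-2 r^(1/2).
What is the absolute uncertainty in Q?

0.00126

Relative error in a monomial: (δQ/Q)² = Σ (nᵢ · δxᵢ/xᵢ)².
  (−½·δy/y)² = (-0.5×0.0275)² = 0.000189;  (-2·δz/z)² = (-2×0.0185)² = 0.00138;  (½·δr/r)² = (0.5×0.118)² = 0.00347
δQ/Q = √(0.00503) = 0.0709
Q = 0.0177, so δQ = 0.0709 × 0.0177 = 0.00126.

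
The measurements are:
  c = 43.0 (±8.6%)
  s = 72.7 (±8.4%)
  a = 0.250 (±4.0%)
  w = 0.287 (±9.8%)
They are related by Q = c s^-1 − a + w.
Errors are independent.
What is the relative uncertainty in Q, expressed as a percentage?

Let p = c·s^-1 = 0.591. δp/p = √((1·δc/c)² + (-1·δs/s)²) = √(0.00740 + 0.00706) = 0.120, so δp = 0.0711.
Q = p − a + w: δQ = √(δp² + δa² + δw²) = √(0.00506 + 0.000100 + 0.000791) = 0.0771
Q = 0.628, so δQ/Q = 0.0771/0.628 = 0.123.

12.3%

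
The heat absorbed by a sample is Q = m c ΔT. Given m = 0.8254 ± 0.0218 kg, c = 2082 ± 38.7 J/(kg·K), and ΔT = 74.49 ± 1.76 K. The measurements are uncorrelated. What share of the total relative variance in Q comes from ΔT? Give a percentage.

34.9%

(δQ/Q)² = (1·δm/m)² + (1·δc/c)² + (1·δΔT/ΔT)²
  m term: (1×0.0264)² = 0.000698
  c term: (1×0.0186)² = 0.000346
  ΔT term: (1×0.0236)² = 0.000558
Total = 0.00160. Share from ΔT = 0.000558/0.00160 = 0.349.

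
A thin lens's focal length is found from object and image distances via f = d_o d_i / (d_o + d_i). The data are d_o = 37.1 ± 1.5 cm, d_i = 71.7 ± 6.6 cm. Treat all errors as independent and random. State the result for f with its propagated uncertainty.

∂f/∂d_o = (d_i/(d_o+d_i))² = 0.434;  ∂f/∂d_i = (d_o/(d_o+d_i))² = 0.116
δf = √((∂f/∂d_o · δd_o)² + (∂f/∂d_i · δd_i)²) = √(0.424 + 0.589) = 1.01 cm
f = 24.4 cm.

24.4 ± 1.01 cm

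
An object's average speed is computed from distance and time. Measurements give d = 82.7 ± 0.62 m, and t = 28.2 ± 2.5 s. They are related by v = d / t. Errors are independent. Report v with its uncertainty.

2.93 ± 0.261 m/s

v is a product of powers, so relative uncertainties combine in quadrature:
  (1·δd/d)² = (1×0.00750)² = 5.62e-05;  (-1·δt/t)² = (-1×0.0887)² = 0.00786
δv/v = √(0.00792) = 0.0890
v = 2.93 m/s, so δv = 0.0890 × 2.93 = 0.261 m/s.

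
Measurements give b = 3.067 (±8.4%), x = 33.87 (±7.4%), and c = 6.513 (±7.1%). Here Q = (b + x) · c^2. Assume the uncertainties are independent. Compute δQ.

Let u = b + x = 36.94. δu = √(δb² + δx²) = √(0.0664 + 6.28) = 2.52, so δu/u = 0.0682.
Q is then a monomial in u, c:
δQ/Q = √((δu/u)² + (2·δc/c)²) = √(0.00465 + 0.0202) = 0.158
Q = 1567, so δQ = 0.158 × 1567 = 247.

247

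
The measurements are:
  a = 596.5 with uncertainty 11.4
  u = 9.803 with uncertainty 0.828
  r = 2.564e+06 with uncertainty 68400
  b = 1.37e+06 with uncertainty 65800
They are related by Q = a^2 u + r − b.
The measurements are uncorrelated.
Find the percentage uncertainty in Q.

7.20%

Let p = a^2·u = 3.488e+06. δp/p = √((2·δa/a)² + (1·δu/u)²) = √(0.00146 + 0.00713) = 0.0927, so δp = 3.23e+05.
Q = p + r − b: δQ = √(δp² + δr² + δb²) = √(1.05e+11 + 4.68e+09 + 4.33e+09) = 3.37e+05
Q = 4.682e+06, so δQ/Q = 3.37e+05/4.682e+06 = 0.0720.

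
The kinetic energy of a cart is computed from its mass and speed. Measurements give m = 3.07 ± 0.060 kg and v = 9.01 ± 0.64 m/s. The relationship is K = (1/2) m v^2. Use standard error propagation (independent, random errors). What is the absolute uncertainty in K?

17.9 J

Relative error in a monomial: (δK/K)² = Σ (nᵢ · δxᵢ/xᵢ)².
  (1·δm/m)² = (1×0.0195)² = 0.000382;  (2·δv/v)² = (2×0.0710)² = 0.0202
δK/K = √(0.0206) = 0.143
K = 125 J, so δK = 0.143 × 125 = 17.9 J.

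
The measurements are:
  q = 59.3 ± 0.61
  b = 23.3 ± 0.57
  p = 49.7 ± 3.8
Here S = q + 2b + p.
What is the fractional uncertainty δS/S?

For a sum/difference, combine absolute errors in quadrature:
  (δq)² = 0.372;  (2·δb)² = 1.30;  (δp)² = 14.4
δS = √(16.1) = 4.01
S = 156, so δS/S = 4.01/156 = 0.0258.

0.0258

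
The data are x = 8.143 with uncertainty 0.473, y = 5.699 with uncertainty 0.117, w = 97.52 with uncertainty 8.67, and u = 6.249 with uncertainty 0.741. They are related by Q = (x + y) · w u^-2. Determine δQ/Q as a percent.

Let h = x + y = 13.84. δh = √(δx² + δy²) = √(0.224 + 0.0137) = 0.487, so δh/h = 0.0352.
Q is then a monomial in h, w, u:
δQ/Q = √((δh/h)² + (1·δw/w)² + (-2·δu/u)²) = √(0.00124 + 0.00790 + 0.0562) = 0.256

25.6%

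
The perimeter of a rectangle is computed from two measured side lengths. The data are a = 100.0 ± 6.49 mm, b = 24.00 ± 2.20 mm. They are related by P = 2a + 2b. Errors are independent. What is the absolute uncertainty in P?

13.7 mm

Each term contributes (cᵢ δxᵢ)² to (δP)²:
  (2·δa)² = 168;  (2·δb)² = 19.4
δP = √(188) = 13.7 mm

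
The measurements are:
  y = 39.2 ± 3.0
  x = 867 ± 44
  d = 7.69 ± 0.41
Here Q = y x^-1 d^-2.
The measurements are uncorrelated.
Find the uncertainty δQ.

0.000108

Q is a product of powers, so relative uncertainties combine in quadrature:
  (1·δy/y)² = (1×0.0765)² = 0.00586;  (-1·δx/x)² = (-1×0.0507)² = 0.00258;  (-2·δd/d)² = (-2×0.0533)² = 0.0114
δQ/Q = √(0.0198) = 0.141
Q = 0.000765, so δQ = 0.141 × 0.000765 = 0.000108.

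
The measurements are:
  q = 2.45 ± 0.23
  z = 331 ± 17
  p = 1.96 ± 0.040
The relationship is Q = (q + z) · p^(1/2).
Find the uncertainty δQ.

24.3

Let u = q + z = 333. δu = √(δq² + δz²) = √(0.0529 + 289) = 17.0, so δu/u = 0.0510.
Q is then a monomial in u, p:
δQ/Q = √((δu/u)² + (½·δp/p)²) = √(0.00260 + 0.000104) = 0.0520
Q = 467, so δQ = 0.0520 × 467 = 24.3.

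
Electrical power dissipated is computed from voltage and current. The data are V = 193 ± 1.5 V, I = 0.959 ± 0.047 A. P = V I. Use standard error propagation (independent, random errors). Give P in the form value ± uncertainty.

185 ± 9.18 W

Relative error in a monomial: (δP/P)² = Σ (nᵢ · δxᵢ/xᵢ)².
  (1·δV/V)² = (1×0.00777)² = 6.04e-05;  (1·δI/I)² = (1×0.0490)² = 0.00240
δP/P = √(0.00246) = 0.0496
P = 185 W, so δP = 0.0496 × 185 = 9.18 W.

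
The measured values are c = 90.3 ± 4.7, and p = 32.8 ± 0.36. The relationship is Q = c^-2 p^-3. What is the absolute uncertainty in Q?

Products/powers → add relative errors in quadrature, weighted by exponent:
  (-2·δc/c)² = (-2×0.0520)² = 0.0108;  (-3·δp/p)² = (-3×0.0110)² = 0.00108
δQ/Q = √(0.0119) = 0.109
Q = 3.48e-09, so δQ = 0.109 × 3.48e-09 = 3.79e-10.

3.79e-10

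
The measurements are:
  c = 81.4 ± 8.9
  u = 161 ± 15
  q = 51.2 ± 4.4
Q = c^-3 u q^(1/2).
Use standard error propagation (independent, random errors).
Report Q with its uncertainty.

0.00214 ± 0.000734

For a monomial Q ∝ c^-3, u, q^(1/2), fractional errors add in quadrature:
  (-3·δc/c)² = (-3×0.109)² = 0.108;  (1·δu/u)² = (1×0.0932)² = 0.00868;  (½·δq/q)² = (0.5×0.0859)² = 0.00185
δQ/Q = √(0.118) = 0.344
Q = 0.00214, so δQ = 0.344 × 0.00214 = 0.000734.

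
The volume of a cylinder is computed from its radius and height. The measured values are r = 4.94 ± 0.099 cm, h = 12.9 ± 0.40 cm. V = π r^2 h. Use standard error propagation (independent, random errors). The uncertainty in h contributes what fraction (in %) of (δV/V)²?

37.4%

(δV/V)² = (2·δr/r)² + (1·δh/h)²
  r term: (2×0.0200)² = 0.00161
  h term: (1×0.0310)² = 0.000961
Total = 0.00257. Share from h = 0.000961/0.00257 = 0.374.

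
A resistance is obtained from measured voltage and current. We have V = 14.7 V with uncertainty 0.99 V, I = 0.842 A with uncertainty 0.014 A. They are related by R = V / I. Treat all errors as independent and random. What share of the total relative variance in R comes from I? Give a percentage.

(δR/R)² = (1·δV/V)² + (-1·δI/I)²
  V term: (1×0.0673)² = 0.00454
  I term: (-1×0.0166)² = 0.000276
Total = 0.00481. Share from I = 0.000276/0.00481 = 0.0575.

5.75%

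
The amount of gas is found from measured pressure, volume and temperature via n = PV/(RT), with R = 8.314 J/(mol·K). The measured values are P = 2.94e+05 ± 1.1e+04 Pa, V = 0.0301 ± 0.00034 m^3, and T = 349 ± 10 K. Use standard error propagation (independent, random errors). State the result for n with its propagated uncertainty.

3.05 ± 0.148 mol

n is a product of powers, so relative uncertainties combine in quadrature:
  (1·δP/P)² = (1×0.0374)² = 0.00140;  (1·δV/V)² = (1×0.0113)² = 0.000128;  (-1·δT/T)² = (-1×0.0287)² = 0.000821
δn/n = √(0.00235) = 0.0485
n = 3.05 mol, so δn = 0.0485 × 3.05 = 0.148 mol.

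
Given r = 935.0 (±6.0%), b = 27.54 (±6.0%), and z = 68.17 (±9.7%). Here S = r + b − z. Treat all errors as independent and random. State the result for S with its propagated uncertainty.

Each term contributes (cᵢ δxᵢ)² to (δS)²:
  (δr)² = 3150;  (δb)² = 2.73;  (δz)² = 43.7
δS = √(3190) = 56.5
S = 894.4.

894.4 ± 56.5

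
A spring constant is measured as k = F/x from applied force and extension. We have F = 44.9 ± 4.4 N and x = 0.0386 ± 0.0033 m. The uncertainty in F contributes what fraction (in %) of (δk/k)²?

(δk/k)² = (1·δF/F)² + (-1·δx/x)²
  F term: (1×0.0980)² = 0.00960
  x term: (-1×0.0855)² = 0.00731
Total = 0.0169. Share from F = 0.00960/0.0169 = 0.568.

56.8%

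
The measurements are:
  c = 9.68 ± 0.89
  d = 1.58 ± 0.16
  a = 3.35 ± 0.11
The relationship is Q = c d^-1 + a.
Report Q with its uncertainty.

Let p = c·d^-1 = 6.13. δp/p = √((1·δc/c)² + (-1·δd/d)²) = √(0.00845 + 0.0103) = 0.137, so δp = 0.838.
Q = p + a: δQ = √(δp² + δa²) = √(0.702 + 0.0121) = 0.845
Q = 9.48.

9.48 ± 0.845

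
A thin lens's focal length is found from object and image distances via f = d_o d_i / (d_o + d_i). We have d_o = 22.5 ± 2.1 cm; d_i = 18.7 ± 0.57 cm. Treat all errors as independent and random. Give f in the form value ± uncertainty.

∂f/∂d_o = (d_i/(d_o+d_i))² = 0.206;  ∂f/∂d_i = (d_o/(d_o+d_i))² = 0.298
δf = √((∂f/∂d_o · δd_o)² + (∂f/∂d_i · δd_i)²) = √(0.187 + 0.0289) = 0.465 cm
f = 10.2 cm.

10.2 ± 0.465 cm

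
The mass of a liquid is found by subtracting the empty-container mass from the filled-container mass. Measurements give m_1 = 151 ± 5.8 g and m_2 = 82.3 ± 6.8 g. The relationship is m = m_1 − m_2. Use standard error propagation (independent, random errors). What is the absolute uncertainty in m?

8.94 g

Each term contributes (cᵢ δxᵢ)² to (δm)²:
  (δm_1)² = 33.6;  (δm_2)² = 46.2
δm = √(79.9) = 8.94 g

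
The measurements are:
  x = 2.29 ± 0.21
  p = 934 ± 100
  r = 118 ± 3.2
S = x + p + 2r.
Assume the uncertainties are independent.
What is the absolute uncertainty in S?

Sums and differences: (δS)² = Σ (cᵢ δxᵢ)².
  (δx)² = 0.0441;  (δp)² = 10000;  (2·δr)² = 41.0
δS = √(10000) = 100

100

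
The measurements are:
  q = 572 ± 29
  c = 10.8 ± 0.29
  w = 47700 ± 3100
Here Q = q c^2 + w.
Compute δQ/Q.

Let p = q·c^2 = 66700. δp/p = √((1·δq/q)² + (2·δc/c)²) = √(0.00257 + 0.00288) = 0.0739, so δp = 4930.
Q = p + w: δQ = √(δp² + δw²) = √(2.43e+07 + 9.61e+06) = 5820
Q = 1.14e+05, so δQ/Q = 5820/1.14e+05 = 0.0509.

0.0509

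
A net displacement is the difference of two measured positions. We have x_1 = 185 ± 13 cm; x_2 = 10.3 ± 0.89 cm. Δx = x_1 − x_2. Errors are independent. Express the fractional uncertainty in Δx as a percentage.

7.46%

Sums and differences: (δΔx)² = Σ (cᵢ δxᵢ)².
  (δx_1)² = 169;  (δx_2)² = 0.792
δΔx = √(170) = 13.0 cm
Δx = 175 cm, so δΔx/Δx = 13.0/175 = 0.0746.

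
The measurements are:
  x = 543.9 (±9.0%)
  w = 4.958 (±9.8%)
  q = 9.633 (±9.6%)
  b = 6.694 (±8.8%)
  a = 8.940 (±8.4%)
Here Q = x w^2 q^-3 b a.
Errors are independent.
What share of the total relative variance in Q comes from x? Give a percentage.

(δQ/Q)² = (1·δx/x)² + (2·δw/w)² + (-3·δq/q)² + (1·δb/b)² + (1·δa/a)²
  x term: (1×0.0900)² = 0.00810
  w term: (2×0.0980)² = 0.0384
  q term: (-3×0.0960)² = 0.0829
  b term: (1×0.0880)² = 0.00774
  a term: (1×0.0840)² = 0.00706
Total = 0.144. Share from x = 0.00810/0.144 = 0.0561.

5.61%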